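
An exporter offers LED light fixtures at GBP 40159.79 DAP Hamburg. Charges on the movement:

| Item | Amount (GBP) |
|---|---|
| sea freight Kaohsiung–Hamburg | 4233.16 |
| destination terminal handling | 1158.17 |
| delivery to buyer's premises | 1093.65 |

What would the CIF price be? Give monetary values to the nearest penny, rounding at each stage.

CIF price: GBP 37907.97

Not relevant to the conversion: freight — on the seller under both DAP and CIF; already in the DAP price and stays in the CIF price.
From DAP to CIF, the seller no longer bears: destination terminal, delivery.
CIF price = 40159.79 − 1158.17 − 1093.65 = 37907.97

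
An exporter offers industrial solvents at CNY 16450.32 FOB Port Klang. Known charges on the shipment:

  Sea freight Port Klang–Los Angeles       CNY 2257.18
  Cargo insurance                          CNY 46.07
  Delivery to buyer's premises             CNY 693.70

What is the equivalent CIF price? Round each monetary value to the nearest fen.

CIF price: CNY 18753.57

Not relevant to the conversion: delivery — on the buyer under both terms; not part of either seller's price.
From FOB to CIF, the seller additionally bears: freight, insurance.
CIF price = 16450.32 + 2257.18 + 46.07 = 18753.57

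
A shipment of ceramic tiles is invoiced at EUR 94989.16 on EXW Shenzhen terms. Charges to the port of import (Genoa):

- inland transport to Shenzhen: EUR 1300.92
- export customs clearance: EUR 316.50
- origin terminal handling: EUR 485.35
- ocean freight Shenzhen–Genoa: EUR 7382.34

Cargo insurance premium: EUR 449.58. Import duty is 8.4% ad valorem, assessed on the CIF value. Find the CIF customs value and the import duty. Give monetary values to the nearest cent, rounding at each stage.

CIF value: EUR 104923.85; import duty: EUR 8813.60

CIF = EXW price + pre-shipment costs + freight + insurance
CIF = 94989.16 + 1300.92 + 316.50 + 485.35 + 7382.34 + 449.58 = 104923.85
Import duty = 104923.85 × 8.4% = 8813.60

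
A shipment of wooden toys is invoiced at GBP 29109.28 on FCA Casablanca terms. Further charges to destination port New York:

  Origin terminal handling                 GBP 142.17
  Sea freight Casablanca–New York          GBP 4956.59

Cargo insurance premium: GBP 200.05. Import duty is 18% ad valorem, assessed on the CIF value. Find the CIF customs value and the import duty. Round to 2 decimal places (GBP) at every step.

CIF value: GBP 34408.09; import duty: GBP 6193.46

CIF = FCA price + pre-shipment costs + freight + insurance
CIF = 29109.28 + 142.17 + 4956.59 + 200.05 = 34408.09
Import duty = 34408.09 × 18% = 6193.46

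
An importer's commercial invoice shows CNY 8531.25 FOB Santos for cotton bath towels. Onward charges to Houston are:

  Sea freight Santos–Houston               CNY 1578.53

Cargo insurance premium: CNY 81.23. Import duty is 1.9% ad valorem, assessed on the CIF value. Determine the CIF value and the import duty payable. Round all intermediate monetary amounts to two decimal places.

CIF = FOB price + freight + insurance
CIF = 8531.25 + 1578.53 + 81.23 = 10191.01
Import duty = 10191.01 × 1.9% = 193.63

CIF value: CNY 10191.01; import duty: CNY 193.63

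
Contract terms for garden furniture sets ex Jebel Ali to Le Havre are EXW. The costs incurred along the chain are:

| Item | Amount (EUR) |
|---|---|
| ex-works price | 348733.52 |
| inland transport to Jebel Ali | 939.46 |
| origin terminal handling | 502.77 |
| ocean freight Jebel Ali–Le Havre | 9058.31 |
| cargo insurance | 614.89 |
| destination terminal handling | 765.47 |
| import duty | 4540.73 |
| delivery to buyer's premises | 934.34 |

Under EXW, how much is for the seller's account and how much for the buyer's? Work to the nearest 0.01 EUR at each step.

EXW: the seller makes goods available at their premises; the buyer bears all onward costs.
Seller's account: goods 348733.52 = 348733.52
Buyer's account: inland to port 939.46 + origin terminal 502.77 + freight 9058.31 + insurance 614.89 + destination terminal 765.47 + duty 4540.73 + delivery 934.34 = 17355.97

Seller: EUR 348733.52; buyer: EUR 17355.97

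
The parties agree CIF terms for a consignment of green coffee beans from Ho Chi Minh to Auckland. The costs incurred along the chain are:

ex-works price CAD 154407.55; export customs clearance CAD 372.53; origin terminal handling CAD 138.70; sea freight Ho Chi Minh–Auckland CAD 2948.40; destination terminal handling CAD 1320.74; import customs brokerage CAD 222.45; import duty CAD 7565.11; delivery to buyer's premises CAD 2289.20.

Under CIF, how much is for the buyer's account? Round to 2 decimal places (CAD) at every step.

CIF: the seller pays costs through ocean freight and marine insurance to the destination port.
Seller's account: goods 154407.55 + export clearance 372.53 + origin terminal 138.70 + freight 2948.40 = 157867.18
Buyer's account: destination terminal 1320.74 + brokerage 222.45 + duty 7565.11 + delivery 2289.20 = 11397.50

Buyer's account: CAD 11397.50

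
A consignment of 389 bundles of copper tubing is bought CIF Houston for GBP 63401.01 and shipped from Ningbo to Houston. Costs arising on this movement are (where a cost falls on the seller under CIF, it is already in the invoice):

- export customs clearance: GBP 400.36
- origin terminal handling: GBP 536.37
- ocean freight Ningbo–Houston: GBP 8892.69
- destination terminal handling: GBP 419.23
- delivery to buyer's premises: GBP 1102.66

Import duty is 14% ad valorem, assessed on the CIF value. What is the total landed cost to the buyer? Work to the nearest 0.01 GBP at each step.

CIF: the seller pays costs through ocean freight and marine insurance to the destination port.
Already in the invoice (seller's account under CIF): export clearance, origin terminal, freight — exclude.
The CIF price already equals the CIF value: 63401.01
Import duty = 63401.01 × 14% = 8876.14
Buyer bears: destination terminal 419.23 + delivery 1102.66 + duty 8876.14 = 10398.03
Landed cost = invoice 63401.01 + 10398.03 = 73799.04

Total landed cost: GBP 73799.04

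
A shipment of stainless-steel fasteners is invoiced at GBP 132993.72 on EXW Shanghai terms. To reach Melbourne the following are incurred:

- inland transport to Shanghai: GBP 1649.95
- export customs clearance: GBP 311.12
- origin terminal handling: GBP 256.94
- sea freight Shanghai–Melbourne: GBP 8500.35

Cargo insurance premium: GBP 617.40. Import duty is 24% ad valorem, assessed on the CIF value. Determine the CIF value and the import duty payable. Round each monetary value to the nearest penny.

CIF = EXW price + pre-shipment costs + freight + insurance
CIF = 132993.72 + 1649.95 + 311.12 + 256.94 + 8500.35 + 617.40 = 144329.48
Import duty = 144329.48 × 24% = 34639.08

CIF value: GBP 144329.48; import duty: GBP 34639.08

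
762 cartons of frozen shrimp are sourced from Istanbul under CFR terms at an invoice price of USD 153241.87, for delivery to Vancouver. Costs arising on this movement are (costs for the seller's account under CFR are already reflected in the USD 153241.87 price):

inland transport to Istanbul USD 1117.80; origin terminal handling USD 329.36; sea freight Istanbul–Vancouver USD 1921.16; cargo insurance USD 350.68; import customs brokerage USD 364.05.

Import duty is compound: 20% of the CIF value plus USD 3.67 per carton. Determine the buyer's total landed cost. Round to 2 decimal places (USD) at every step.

CFR: the seller pays costs through ocean freight to the destination port, but not insurance.
Already in the invoice (seller's account under CFR): inland to port, origin terminal, freight — exclude.
CIF value = CFR price + insurance = 153241.87 + 350.68 = 153592.55
Ad valorem component: 153592.55 × 20% = 30718.51
Specific component: 762 × 3.67 = 2796.54
Import duty = 30718.51 + 2796.54 = 33515.05
Buyer bears: insurance 350.68 + brokerage 364.05 + duty 33515.05 = 34229.78
Landed cost = invoice 153241.87 + 34229.78 = 187471.65

Total landed cost: USD 187471.65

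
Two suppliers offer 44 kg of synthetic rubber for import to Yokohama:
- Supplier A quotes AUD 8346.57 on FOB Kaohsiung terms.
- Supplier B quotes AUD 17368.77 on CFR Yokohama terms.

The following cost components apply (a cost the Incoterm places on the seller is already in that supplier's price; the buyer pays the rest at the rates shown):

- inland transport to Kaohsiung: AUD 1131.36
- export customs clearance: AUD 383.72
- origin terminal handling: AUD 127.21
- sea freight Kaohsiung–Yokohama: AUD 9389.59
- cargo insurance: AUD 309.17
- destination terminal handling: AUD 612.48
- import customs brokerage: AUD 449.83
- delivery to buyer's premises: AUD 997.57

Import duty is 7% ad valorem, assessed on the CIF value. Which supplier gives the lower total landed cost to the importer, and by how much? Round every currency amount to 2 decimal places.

Supplier A (FOB):
CIF value = FOB price + freight + insurance = 8346.57 + 9389.59 + 309.17 = 18045.33
Import duty = 18045.33 × 7% = 1263.17
Buyer bears (A): 9389.59 + 309.17 + 612.48 + 449.83 + 997.57 = 11758.64
Landed cost (A) = invoice 8346.57 + 11758.64 + duty 1263.17 = 21368.38
Supplier B (CFR):
CIF value = CFR price + insurance = 17368.77 + 309.17 = 17677.94
Import duty = 17677.94 × 7% = 1237.46
Buyer bears (B): 309.17 + 612.48 + 449.83 + 997.57 = 2369.05
Landed cost (B) = invoice 17368.77 + 2369.05 + duty 1237.46 = 20975.28
Difference = |21368.38 − 20975.28| = 393.10

Supplier B is cheaper by AUD 393.10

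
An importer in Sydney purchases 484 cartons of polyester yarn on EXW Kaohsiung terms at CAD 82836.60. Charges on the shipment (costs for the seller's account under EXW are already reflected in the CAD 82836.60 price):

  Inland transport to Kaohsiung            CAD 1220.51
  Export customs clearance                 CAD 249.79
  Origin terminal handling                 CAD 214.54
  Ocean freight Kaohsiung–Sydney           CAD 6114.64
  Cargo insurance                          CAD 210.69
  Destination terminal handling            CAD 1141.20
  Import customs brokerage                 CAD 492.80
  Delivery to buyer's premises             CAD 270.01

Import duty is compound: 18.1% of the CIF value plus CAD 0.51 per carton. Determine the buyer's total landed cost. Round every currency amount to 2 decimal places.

EXW: the seller makes goods available at their premises; the buyer bears all onward costs.
CIF value = EXW price + inland to port + export clearance + origin terminal + freight + insurance = 82836.60 + 1220.51 + 249.79 + 214.54 + 6114.64 + 210.69 = 90846.77
Ad valorem component: 90846.77 × 18.1% = 16443.27
Specific component: 484 × 0.51 = 246.84
Import duty = 16443.27 + 246.84 = 16690.11
Buyer bears: inland to port 1220.51 + export clearance 249.79 + origin terminal 214.54 + freight 6114.64 + insurance 210.69 + destination terminal 1141.20 + brokerage 492.80 + delivery 270.01 + duty 16690.11 = 26604.29
Landed cost = invoice 82836.60 + 26604.29 = 109440.89

Total landed cost: CAD 109440.89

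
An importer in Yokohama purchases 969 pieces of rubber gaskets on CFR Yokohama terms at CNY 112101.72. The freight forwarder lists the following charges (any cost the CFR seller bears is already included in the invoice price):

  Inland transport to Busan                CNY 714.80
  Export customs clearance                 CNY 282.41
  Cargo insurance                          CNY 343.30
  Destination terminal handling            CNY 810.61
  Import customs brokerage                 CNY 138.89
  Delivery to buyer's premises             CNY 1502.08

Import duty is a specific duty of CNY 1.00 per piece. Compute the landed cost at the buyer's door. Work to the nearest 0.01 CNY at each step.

CFR: the seller pays costs through ocean freight to the destination port, but not insurance.
Already in the invoice (seller's account under CFR): inland to port, export clearance — exclude.
CIF value = CFR price + insurance = 112101.72 + 343.30 = 112445.02
Import duty = 969 × 1.00 = 969.00
Buyer bears: insurance 343.30 + destination terminal 810.61 + brokerage 138.89 + delivery 1502.08 + duty 969.00 = 3763.88
Landed cost = invoice 112101.72 + 3763.88 = 115865.60

Total landed cost: CNY 115865.60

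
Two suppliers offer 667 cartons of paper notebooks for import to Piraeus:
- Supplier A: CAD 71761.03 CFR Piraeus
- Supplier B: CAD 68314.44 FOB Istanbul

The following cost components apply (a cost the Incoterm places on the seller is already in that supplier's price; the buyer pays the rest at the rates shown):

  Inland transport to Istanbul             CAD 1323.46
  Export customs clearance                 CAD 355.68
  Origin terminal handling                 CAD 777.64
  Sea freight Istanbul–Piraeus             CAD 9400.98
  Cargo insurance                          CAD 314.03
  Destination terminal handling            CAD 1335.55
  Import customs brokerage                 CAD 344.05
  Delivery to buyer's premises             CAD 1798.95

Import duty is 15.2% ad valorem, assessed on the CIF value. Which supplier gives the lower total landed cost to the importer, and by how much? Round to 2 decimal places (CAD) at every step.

Supplier A (CFR):
CIF value = CFR price + insurance = 71761.03 + 314.03 = 72075.06
Import duty = 72075.06 × 15.2% = 10955.41
Buyer bears (A): 314.03 + 1335.55 + 344.05 + 1798.95 = 3792.58
Landed cost (A) = invoice 71761.03 + 3792.58 + duty 10955.41 = 86509.02
Supplier B (FOB):
CIF value = FOB price + freight + insurance = 68314.44 + 9400.98 + 314.03 = 78029.45
Import duty = 78029.45 × 15.2% = 11860.48
Buyer bears (B): 9400.98 + 314.03 + 1335.55 + 344.05 + 1798.95 = 13193.56
Landed cost (B) = invoice 68314.44 + 13193.56 + duty 11860.48 = 93368.48
Difference = |86509.02 − 93368.48| = 6859.46

Supplier A is cheaper by CAD 6859.46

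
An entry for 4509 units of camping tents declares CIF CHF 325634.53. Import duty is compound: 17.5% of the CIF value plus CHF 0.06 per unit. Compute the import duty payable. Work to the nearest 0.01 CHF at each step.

Ad valorem component: 325634.53 × 17.5% = 56986.04
Specific component: 4509 × 0.06 = 270.54
Import duty = 56986.04 + 270.54 = 57256.58

Import duty: CHF 57256.58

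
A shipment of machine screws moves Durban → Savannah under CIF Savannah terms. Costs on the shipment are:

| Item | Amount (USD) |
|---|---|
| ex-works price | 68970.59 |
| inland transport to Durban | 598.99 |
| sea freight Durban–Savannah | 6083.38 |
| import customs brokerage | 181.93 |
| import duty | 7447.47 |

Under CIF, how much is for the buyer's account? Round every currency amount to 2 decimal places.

Buyer's account: USD 7629.40

CIF: the seller pays costs through ocean freight and marine insurance to the destination port.
Seller's account: goods 68970.59 + inland to port 598.99 + freight 6083.38 = 75652.96
Buyer's account: brokerage 181.93 + duty 7447.47 = 7629.40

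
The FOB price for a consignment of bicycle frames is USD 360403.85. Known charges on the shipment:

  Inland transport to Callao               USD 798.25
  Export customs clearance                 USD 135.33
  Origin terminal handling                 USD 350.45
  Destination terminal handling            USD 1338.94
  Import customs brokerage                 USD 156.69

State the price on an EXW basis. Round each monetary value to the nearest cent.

EXW price: USD 359119.82

Not relevant to the conversion: destination terminal, brokerage — on the buyer under both terms; not part of either seller's price.
From FOB to EXW, the seller no longer bears: inland to port, export clearance, origin terminal.
EXW price = 360403.85 − 798.25 − 135.33 − 350.45 = 359119.82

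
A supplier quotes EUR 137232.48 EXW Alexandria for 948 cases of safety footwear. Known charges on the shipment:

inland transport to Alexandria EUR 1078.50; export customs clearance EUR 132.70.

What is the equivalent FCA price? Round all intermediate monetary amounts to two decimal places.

FCA price: EUR 138443.68

From EXW to FCA, the seller additionally bears: inland to port, export clearance.
FCA price = 137232.48 + 1078.50 + 132.70 = 138443.68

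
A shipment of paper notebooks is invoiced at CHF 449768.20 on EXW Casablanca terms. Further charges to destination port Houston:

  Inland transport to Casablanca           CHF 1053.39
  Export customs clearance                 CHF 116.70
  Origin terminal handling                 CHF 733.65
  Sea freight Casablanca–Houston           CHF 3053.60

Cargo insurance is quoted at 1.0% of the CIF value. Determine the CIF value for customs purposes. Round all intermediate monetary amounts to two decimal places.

Let C be the CIF value. C = EXW price + pre-shipment costs + freight + 1.0% × C
C − 1.0% × C = 449768.20 + 1053.39 + 116.70 + 733.65 + 3053.60
0.99 × C = 454725.54
C = 454725.54 / 0.99 = 459318.73
Insurance premium = 1.0% × 459318.73 = 4593.19

CIF value: CHF 459318.73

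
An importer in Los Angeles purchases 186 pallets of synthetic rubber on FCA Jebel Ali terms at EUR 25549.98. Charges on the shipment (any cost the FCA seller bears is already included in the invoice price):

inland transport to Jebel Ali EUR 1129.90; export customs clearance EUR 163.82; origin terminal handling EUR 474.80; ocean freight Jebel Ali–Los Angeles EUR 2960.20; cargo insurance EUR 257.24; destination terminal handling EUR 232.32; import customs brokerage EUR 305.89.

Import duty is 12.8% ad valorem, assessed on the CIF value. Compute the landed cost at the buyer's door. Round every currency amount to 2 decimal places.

Total landed cost: EUR 33523.43

FCA: the seller delivers export-cleared goods to the carrier; the buyer bears costs from that point.
Already in the invoice (seller's account under FCA): inland to port, export clearance — exclude.
CIF value = FCA price + origin terminal + freight + insurance = 25549.98 + 474.80 + 2960.20 + 257.24 = 29242.22
Import duty = 29242.22 × 12.8% = 3743.00
Buyer bears: origin terminal 474.80 + freight 2960.20 + insurance 257.24 + destination terminal 232.32 + brokerage 305.89 + duty 3743.00 = 7973.45
Landed cost = invoice 25549.98 + 7973.45 = 33523.43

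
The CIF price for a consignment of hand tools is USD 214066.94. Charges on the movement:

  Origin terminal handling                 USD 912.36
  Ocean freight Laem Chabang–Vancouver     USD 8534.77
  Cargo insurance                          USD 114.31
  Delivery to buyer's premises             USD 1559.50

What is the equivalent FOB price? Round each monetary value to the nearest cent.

Not relevant to the conversion: origin terminal — on the seller under both CIF and FOB; already in the CIF price and stays in the FOB price. delivery — on the buyer under both terms; not part of either seller's price.
From CIF to FOB, the seller no longer bears: freight, insurance.
FOB price = 214066.94 − 8534.77 − 114.31 = 205417.86

FOB price: USD 205417.86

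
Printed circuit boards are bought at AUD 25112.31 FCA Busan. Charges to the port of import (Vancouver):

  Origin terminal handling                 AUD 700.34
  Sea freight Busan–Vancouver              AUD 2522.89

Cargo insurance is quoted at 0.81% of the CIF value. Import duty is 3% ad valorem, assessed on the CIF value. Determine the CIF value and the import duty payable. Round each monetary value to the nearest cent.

CIF value: AUD 28566.93; import duty: AUD 857.01

Let C be the CIF value. C = FCA price + pre-shipment costs + freight + 0.81% × C
C − 0.81% × C = 25112.31 + 700.34 + 2522.89
0.9919 × C = 28335.54
C = 28335.54 / 0.9919 = 28566.93
Insurance premium = 0.81% × 28566.93 = 231.39
Import duty = 28566.93 × 3% = 857.01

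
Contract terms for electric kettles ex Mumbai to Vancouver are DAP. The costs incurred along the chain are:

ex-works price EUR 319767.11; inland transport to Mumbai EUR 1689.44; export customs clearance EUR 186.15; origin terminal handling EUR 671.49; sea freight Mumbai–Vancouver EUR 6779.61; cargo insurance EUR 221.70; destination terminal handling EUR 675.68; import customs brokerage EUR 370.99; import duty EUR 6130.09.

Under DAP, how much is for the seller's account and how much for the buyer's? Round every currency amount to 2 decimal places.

Seller: EUR 329991.18; buyer: EUR 6501.08

DAP: the seller bears all costs to the named destination except import duty and clearance.
Seller's account: goods 319767.11 + inland to port 1689.44 + export clearance 186.15 + origin terminal 671.49 + freight 6779.61 + insurance 221.70 + destination terminal 675.68 = 329991.18
Buyer's account: brokerage 370.99 + duty 6130.09 = 6501.08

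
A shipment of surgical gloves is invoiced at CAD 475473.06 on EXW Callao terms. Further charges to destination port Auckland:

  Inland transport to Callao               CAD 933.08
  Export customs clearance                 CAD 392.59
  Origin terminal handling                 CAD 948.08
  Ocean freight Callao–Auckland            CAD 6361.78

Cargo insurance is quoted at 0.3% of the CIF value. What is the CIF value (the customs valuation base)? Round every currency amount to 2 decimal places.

Let C be the CIF value. C = EXW price + pre-shipment costs + freight + 0.3% × C
C − 0.3% × C = 475473.06 + 933.08 + 392.59 + 948.08 + 6361.78
0.997 × C = 484108.59
C = 484108.59 / 0.997 = 485565.29
Insurance premium = 0.3% × 485565.29 = 1456.70

CIF value: CAD 485565.29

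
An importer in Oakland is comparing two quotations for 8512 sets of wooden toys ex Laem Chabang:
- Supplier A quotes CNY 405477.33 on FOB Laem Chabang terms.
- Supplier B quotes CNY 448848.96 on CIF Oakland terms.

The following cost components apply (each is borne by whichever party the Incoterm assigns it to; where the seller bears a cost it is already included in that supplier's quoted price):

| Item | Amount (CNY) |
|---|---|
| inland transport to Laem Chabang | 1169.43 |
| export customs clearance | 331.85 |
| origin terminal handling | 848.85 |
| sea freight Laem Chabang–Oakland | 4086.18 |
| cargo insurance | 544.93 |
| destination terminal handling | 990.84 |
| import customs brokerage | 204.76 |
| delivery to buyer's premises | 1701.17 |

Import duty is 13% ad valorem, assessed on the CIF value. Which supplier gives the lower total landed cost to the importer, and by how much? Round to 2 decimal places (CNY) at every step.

Supplier A (FOB):
CIF value = FOB price + freight + insurance = 405477.33 + 4086.18 + 544.93 = 410108.44
Import duty = 410108.44 × 13% = 53314.10
Buyer bears (A): 4086.18 + 544.93 + 990.84 + 204.76 + 1701.17 = 7527.88
Landed cost (A) = invoice 405477.33 + 7527.88 + duty 53314.10 = 466319.31
Supplier B (CIF):
The CIF price already equals the CIF value: 448848.96
Import duty = 448848.96 × 13% = 58350.36
Buyer bears (B): 990.84 + 204.76 + 1701.17 = 2896.77
Landed cost (B) = invoice 448848.96 + 2896.77 + duty 58350.36 = 510096.09
Difference = |466319.31 − 510096.09| = 43776.78

Supplier A is cheaper by CNY 43776.78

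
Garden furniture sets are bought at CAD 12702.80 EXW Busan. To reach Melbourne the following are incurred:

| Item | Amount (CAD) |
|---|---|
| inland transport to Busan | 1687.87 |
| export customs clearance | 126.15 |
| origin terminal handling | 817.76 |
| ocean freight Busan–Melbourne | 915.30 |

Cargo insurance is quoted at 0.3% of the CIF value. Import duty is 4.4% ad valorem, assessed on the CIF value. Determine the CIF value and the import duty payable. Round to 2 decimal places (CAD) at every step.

Let C be the CIF value. C = EXW price + pre-shipment costs + freight + 0.3% × C
C − 0.3% × C = 12702.80 + 1687.87 + 126.15 + 817.76 + 915.30
0.997 × C = 16249.88
C = 16249.88 / 0.997 = 16298.78
Insurance premium = 0.3% × 16298.78 = 48.90
Import duty = 16298.78 × 4.4% = 717.15

CIF value: CAD 16298.78; import duty: CAD 717.15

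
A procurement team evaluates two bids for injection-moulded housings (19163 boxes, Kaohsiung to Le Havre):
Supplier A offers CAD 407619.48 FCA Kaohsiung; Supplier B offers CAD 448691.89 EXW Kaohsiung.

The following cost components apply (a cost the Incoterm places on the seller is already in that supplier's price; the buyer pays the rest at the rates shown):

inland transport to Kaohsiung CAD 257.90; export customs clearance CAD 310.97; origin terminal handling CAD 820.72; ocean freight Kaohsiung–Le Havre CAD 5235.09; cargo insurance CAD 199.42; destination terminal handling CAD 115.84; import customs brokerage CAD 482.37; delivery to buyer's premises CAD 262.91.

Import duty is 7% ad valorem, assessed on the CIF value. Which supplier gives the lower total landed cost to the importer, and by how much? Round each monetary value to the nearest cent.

Supplier A is cheaper by CAD 44556.17

Supplier A (FCA):
CIF value = FCA price + origin terminal + freight + insurance = 407619.48 + 820.72 + 5235.09 + 199.42 = 413874.71
Import duty = 413874.71 × 7% = 28971.23
Buyer bears (A): 820.72 + 5235.09 + 199.42 + 115.84 + 482.37 + 262.91 = 7116.35
Landed cost (A) = invoice 407619.48 + 7116.35 + duty 28971.23 = 443707.06
Supplier B (EXW):
CIF value = EXW price + inland to port + export clearance + origin terminal + freight + insurance = 448691.89 + 257.90 + 310.97 + 820.72 + 5235.09 + 199.42 = 455515.99
Import duty = 455515.99 × 7% = 31886.12
Buyer bears (B): 257.90 + 310.97 + 820.72 + 5235.09 + 199.42 + 115.84 + 482.37 + 262.91 = 7685.22
Landed cost (B) = invoice 448691.89 + 7685.22 + duty 31886.12 = 488263.23
Difference = |443707.06 − 488263.23| = 44556.17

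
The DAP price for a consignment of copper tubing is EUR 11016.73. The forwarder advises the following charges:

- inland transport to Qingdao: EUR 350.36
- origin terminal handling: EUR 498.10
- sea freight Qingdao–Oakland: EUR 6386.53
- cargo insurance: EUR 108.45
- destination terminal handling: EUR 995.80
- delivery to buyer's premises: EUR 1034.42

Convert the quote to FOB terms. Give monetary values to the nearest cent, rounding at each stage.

FOB price: EUR 2491.53

Not relevant to the conversion: inland to port, origin terminal — on the seller under both DAP and FOB; already in the DAP price and stays in the FOB price.
From DAP to FOB, the seller no longer bears: freight, insurance, destination terminal, delivery.
FOB price = 11016.73 − 6386.53 − 108.45 − 995.80 − 1034.42 = 2491.53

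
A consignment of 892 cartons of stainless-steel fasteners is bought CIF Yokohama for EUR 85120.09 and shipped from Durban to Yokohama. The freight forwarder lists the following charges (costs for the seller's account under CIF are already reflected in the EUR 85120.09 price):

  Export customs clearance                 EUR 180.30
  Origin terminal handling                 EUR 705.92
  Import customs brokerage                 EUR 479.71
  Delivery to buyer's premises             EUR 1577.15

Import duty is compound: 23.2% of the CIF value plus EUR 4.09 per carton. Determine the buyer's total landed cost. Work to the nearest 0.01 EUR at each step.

CIF: the seller pays costs through ocean freight and marine insurance to the destination port.
Already in the invoice (seller's account under CIF): export clearance, origin terminal — exclude.
The CIF price already equals the CIF value: 85120.09
Ad valorem component: 85120.09 × 23.2% = 19747.86
Specific component: 892 × 4.09 = 3648.28
Import duty = 19747.86 + 3648.28 = 23396.14
Buyer bears: brokerage 479.71 + delivery 1577.15 + duty 23396.14 = 25453.00
Landed cost = invoice 85120.09 + 25453.00 = 110573.09

Total landed cost: EUR 110573.09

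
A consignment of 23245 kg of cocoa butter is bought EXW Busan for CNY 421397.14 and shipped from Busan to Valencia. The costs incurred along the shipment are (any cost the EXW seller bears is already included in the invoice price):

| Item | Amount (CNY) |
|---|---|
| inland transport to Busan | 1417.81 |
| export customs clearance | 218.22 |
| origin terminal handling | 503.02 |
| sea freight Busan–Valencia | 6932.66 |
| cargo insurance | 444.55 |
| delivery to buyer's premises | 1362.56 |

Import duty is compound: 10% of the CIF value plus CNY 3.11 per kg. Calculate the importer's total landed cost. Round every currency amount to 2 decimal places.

Total landed cost: CNY 547659.25

EXW: the seller makes goods available at their premises; the buyer bears all onward costs.
CIF value = EXW price + inland to port + export clearance + origin terminal + freight + insurance = 421397.14 + 1417.81 + 218.22 + 503.02 + 6932.66 + 444.55 = 430913.40
Ad valorem component: 430913.40 × 10% = 43091.34
Specific component: 23245 × 3.11 = 72291.95
Import duty = 43091.34 + 72291.95 = 115383.29
Buyer bears: inland to port 1417.81 + export clearance 218.22 + origin terminal 503.02 + freight 6932.66 + insurance 444.55 + delivery 1362.56 + duty 115383.29 = 126262.11
Landed cost = invoice 421397.14 + 126262.11 = 547659.25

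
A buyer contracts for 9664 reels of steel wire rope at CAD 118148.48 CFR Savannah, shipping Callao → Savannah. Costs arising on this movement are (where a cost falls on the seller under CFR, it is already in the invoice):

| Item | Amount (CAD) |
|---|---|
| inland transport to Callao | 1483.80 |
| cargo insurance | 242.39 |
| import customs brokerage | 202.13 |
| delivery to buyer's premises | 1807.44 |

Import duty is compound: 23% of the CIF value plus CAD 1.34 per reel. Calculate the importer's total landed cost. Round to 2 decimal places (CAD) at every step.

CFR: the seller pays costs through ocean freight to the destination port, but not insurance.
Already in the invoice (seller's account under CFR): inland to port — exclude.
CIF value = CFR price + insurance = 118148.48 + 242.39 = 118390.87
Ad valorem component: 118390.87 × 23% = 27229.90
Specific component: 9664 × 1.34 = 12949.76
Import duty = 27229.90 + 12949.76 = 40179.66
Buyer bears: insurance 242.39 + brokerage 202.13 + delivery 1807.44 + duty 40179.66 = 42431.62
Landed cost = invoice 118148.48 + 42431.62 = 160580.10

Total landed cost: CAD 160580.10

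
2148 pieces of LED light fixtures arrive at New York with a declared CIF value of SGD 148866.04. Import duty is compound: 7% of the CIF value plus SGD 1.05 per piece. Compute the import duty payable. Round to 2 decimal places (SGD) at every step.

Ad valorem component: 148866.04 × 7% = 10420.62
Specific component: 2148 × 1.05 = 2255.40
Import duty = 10420.62 + 2255.40 = 12676.02

Import duty: SGD 12676.02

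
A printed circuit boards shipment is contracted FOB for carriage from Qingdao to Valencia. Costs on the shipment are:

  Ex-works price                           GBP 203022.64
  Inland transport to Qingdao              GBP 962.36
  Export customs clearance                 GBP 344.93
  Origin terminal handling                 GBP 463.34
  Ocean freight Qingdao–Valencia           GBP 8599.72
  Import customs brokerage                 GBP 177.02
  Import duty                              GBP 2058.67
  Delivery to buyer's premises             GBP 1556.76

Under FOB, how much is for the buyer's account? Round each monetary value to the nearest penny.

FOB: the seller bears costs until goods are on board at the origin port; the buyer bears freight, insurance and all costs thereafter.
Seller's account: goods 203022.64 + inland to port 962.36 + export clearance 344.93 + origin terminal 463.34 = 204793.27
Buyer's account: freight 8599.72 + brokerage 177.02 + duty 2058.67 + delivery 1556.76 = 12392.17

Buyer's account: GBP 12392.17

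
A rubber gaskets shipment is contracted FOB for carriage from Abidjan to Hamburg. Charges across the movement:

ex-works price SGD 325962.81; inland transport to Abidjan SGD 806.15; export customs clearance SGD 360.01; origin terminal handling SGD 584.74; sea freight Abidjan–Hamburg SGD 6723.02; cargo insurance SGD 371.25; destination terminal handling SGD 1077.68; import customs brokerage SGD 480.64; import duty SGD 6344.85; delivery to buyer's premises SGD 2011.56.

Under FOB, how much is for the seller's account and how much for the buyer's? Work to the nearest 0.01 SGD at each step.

Seller: SGD 327713.71; buyer: SGD 17009.00

FOB: the seller bears costs until goods are on board at the origin port; the buyer bears freight, insurance and all costs thereafter.
Seller's account: goods 325962.81 + inland to port 806.15 + export clearance 360.01 + origin terminal 584.74 = 327713.71
Buyer's account: freight 6723.02 + insurance 371.25 + destination terminal 1077.68 + brokerage 480.64 + duty 6344.85 + delivery 2011.56 = 17009.00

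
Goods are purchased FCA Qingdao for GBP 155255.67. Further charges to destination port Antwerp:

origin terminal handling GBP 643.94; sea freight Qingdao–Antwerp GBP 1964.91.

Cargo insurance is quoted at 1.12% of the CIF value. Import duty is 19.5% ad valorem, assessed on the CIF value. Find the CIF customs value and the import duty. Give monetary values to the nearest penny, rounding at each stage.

Let C be the CIF value. C = FCA price + pre-shipment costs + freight + 1.12% × C
C − 1.12% × C = 155255.67 + 643.94 + 1964.91
0.9888 × C = 157864.52
C = 157864.52 / 0.9888 = 159652.63
Insurance premium = 1.12% × 159652.63 = 1788.11
Import duty = 159652.63 × 19.5% = 31132.26

CIF value: GBP 159652.63; import duty: GBP 31132.26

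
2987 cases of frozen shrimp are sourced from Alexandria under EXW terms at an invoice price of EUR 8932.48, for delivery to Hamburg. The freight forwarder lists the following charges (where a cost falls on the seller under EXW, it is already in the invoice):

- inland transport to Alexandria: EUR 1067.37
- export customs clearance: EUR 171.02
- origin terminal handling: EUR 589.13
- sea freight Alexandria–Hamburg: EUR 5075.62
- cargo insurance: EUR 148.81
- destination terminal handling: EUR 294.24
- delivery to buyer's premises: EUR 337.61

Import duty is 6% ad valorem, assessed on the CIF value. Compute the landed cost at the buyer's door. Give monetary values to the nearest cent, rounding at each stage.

EXW: the seller makes goods available at their premises; the buyer bears all onward costs.
CIF value = EXW price + inland to port + export clearance + origin terminal + freight + insurance = 8932.48 + 1067.37 + 171.02 + 589.13 + 5075.62 + 148.81 = 15984.43
Import duty = 15984.43 × 6% = 959.07
Buyer bears: inland to port 1067.37 + export clearance 171.02 + origin terminal 589.13 + freight 5075.62 + insurance 148.81 + destination terminal 294.24 + delivery 337.61 + duty 959.07 = 8642.87
Landed cost = invoice 8932.48 + 8642.87 = 17575.35

Total landed cost: EUR 17575.35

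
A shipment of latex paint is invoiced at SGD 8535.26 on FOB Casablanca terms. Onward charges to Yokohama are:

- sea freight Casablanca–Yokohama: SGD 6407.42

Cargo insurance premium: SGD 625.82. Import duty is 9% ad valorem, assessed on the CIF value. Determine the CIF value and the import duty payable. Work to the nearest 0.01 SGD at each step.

CIF value: SGD 15568.50; import duty: SGD 1401.17

CIF = FOB price + freight + insurance
CIF = 8535.26 + 6407.42 + 625.82 = 15568.50
Import duty = 15568.50 × 9% = 1401.17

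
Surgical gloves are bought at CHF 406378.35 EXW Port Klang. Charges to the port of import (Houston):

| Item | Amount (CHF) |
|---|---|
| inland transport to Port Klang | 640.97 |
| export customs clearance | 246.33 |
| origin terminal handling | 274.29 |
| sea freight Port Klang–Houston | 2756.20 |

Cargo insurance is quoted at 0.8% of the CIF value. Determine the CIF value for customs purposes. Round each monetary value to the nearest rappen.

Let C be the CIF value. C = EXW price + pre-shipment costs + freight + 0.8% × C
C − 0.8% × C = 406378.35 + 640.97 + 246.33 + 274.29 + 2756.20
0.992 × C = 410296.14
C = 410296.14 / 0.992 = 413604.98
Insurance premium = 0.8% × 413604.98 = 3308.84

CIF value: CHF 413604.98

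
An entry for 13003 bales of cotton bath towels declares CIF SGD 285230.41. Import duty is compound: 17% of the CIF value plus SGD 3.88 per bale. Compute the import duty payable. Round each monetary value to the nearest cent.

Import duty: SGD 98940.81

Ad valorem component: 285230.41 × 17% = 48489.17
Specific component: 13003 × 3.88 = 50451.64
Import duty = 48489.17 + 50451.64 = 98940.81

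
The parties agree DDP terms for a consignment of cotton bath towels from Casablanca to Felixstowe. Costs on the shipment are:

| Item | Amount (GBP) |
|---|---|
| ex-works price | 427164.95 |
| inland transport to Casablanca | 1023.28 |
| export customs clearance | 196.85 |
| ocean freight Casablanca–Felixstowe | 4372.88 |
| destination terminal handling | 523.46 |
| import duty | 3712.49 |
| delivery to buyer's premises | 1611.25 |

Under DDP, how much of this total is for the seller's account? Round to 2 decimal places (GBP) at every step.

DDP: the seller bears all costs including import duty.
Seller's account: goods 427164.95 + inland to port 1023.28 + export clearance 196.85 + freight 4372.88 + destination terminal 523.46 + duty 3712.49 + delivery 1611.25 = 438605.16
Buyer's account: 0.00

Seller's account: GBP 438605.16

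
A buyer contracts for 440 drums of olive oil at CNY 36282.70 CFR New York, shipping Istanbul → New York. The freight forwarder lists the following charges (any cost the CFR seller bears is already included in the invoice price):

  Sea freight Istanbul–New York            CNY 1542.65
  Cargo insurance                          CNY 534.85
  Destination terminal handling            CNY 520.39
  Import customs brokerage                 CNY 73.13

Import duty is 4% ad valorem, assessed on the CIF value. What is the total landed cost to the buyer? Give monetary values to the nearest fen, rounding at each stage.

CFR: the seller pays costs through ocean freight to the destination port, but not insurance.
Already in the invoice (seller's account under CFR): freight — exclude.
CIF value = CFR price + insurance = 36282.70 + 534.85 = 36817.55
Import duty = 36817.55 × 4% = 1472.70
Buyer bears: insurance 534.85 + destination terminal 520.39 + brokerage 73.13 + duty 1472.70 = 2601.07
Landed cost = invoice 36282.70 + 2601.07 = 38883.77

Total landed cost: CNY 38883.77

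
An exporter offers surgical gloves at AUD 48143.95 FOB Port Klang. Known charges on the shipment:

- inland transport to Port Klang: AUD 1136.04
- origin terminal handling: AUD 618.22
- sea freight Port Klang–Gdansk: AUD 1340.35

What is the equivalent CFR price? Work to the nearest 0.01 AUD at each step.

CFR price: AUD 49484.30

Not relevant to the conversion: inland to port, origin terminal — on the seller under both FOB and CFR; already in the FOB price and stays in the CFR price.
From FOB to CFR, the seller additionally bears: freight.
CFR price = 48143.95 + 1340.35 = 49484.30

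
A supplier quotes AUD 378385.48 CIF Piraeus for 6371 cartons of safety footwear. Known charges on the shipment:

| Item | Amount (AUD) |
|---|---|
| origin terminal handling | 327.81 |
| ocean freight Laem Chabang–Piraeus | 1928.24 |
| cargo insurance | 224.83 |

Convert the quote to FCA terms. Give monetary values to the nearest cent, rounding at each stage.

From CIF to FCA, the seller no longer bears: origin terminal, freight, insurance.
FCA price = 378385.48 − 327.81 − 1928.24 − 224.83 = 375904.60

FCA price: AUD 375904.60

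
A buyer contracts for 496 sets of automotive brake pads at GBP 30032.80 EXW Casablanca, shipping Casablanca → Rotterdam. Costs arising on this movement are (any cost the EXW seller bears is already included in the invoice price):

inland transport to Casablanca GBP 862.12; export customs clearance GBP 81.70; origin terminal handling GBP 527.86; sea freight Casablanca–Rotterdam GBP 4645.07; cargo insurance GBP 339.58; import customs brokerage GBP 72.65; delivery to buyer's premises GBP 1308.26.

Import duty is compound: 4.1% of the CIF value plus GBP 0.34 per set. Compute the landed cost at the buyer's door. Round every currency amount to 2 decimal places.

Total landed cost: GBP 39534.73

EXW: the seller makes goods available at their premises; the buyer bears all onward costs.
CIF value = EXW price + inland to port + export clearance + origin terminal + freight + insurance = 30032.80 + 862.12 + 81.70 + 527.86 + 4645.07 + 339.58 = 36489.13
Ad valorem component: 36489.13 × 4.1% = 1496.05
Specific component: 496 × 0.34 = 168.64
Import duty = 1496.05 + 168.64 = 1664.69
Buyer bears: inland to port 862.12 + export clearance 81.70 + origin terminal 527.86 + freight 4645.07 + insurance 339.58 + brokerage 72.65 + delivery 1308.26 + duty 1664.69 = 9501.93
Landed cost = invoice 30032.80 + 9501.93 = 39534.73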